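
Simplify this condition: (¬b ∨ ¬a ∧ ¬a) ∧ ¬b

¬b

(¬b ∨ ¬a ∧ ¬a) ∧ ¬b
= (¬b ∨ ¬a) ∧ ¬b   (idempotence)
= ¬b   (absorption)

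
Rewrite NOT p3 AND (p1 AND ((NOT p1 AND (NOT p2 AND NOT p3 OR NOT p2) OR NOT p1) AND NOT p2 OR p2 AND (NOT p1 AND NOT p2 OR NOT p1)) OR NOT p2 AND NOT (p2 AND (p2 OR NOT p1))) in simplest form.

NOT p3 AND NOT p2

NOT p3 AND (p1 AND ((NOT p1 AND (NOT p2 AND NOT p3 OR NOT p2) OR NOT p1) AND NOT p2 OR p2 AND (NOT p1 AND NOT p2 OR NOT p1)) OR NOT p2 AND NOT (p2 AND (p2 OR NOT p1)))
= NOT p3 AND (p1 AND ((NOT p1 AND (NOT p2 AND NOT p3 OR NOT p2) OR NOT p1) AND NOT p2 OR p2 AND (NOT p1 AND NOT p2 OR NOT p1)) OR NOT p2 AND NOT p2)   [absorption]
= NOT p3 AND (p1 AND ((NOT p1 AND NOT p2 OR NOT p1) AND NOT p2 OR p2 AND (NOT p1 AND NOT p2 OR NOT p1)) OR NOT p2 AND NOT p2)   [absorption]
= NOT p3 AND (p1 AND (NOT p1 AND NOT p2 OR NOT p1) OR NOT p2 AND NOT p2)   [distribution]
= NOT p3 AND (p1 AND NOT p1 OR NOT p2 AND NOT p2)   [absorption]
= NOT p3 AND NOT p2 AND NOT p2   [complement / identity]
= NOT p3 AND NOT p2   [idempotence]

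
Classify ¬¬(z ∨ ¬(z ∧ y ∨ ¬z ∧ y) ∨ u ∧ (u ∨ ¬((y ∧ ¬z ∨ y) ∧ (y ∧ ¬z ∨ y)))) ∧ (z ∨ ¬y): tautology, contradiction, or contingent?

contingent

¬¬(z ∨ ¬(z ∧ y ∨ ¬z ∧ y) ∨ u ∧ (u ∨ ¬((y ∧ ¬z ∨ y) ∧ (y ∧ ¬z ∨ y)))) ∧ (z ∨ ¬y)
= ¬¬(z ∨ ¬(z ∧ y ∨ ¬z ∧ y) ∨ u ∧ (u ∨ ¬(y ∧ ¬z ∨ y))) ∧ (z ∨ ¬y)   [idempotence]
= ¬¬(z ∨ ¬(z ∧ y ∨ ¬z ∧ y) ∨ u ∧ (u ∨ ¬y)) ∧ (z ∨ ¬y)   [absorption]
= ¬¬(z ∨ ¬(z ∧ y ∨ ¬z ∧ y) ∨ u) ∧ (z ∨ ¬y)   [absorption]
= (z ∨ ¬(z ∧ y ∨ ¬z ∧ y) ∨ u) ∧ (z ∨ ¬y)   [double negation]
= (z ∨ ¬y ∨ u) ∧ (z ∨ ¬y)   [distribution]
= z ∨ ¬y   [absorption]
This depends on y, z, so it is not a constant.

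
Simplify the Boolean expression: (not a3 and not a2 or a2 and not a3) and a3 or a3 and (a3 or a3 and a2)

(not a3 and not a2 or a2 and not a3) and a3 or a3 and (a3 or a3 and a2)
= not a3 and a3 or a3 and (a3 or a3 and a2)   (distribution)
= not a3 and a3 or a3 and a3   (absorption)
= a3   (distribution)

a3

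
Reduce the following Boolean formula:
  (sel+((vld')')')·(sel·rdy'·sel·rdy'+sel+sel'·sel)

(sel+((vld')')')·(sel·rdy'·sel·rdy'+sel+sel'·sel)
= (sel+((vld')')')·(sel·rdy'·sel·rdy'+sel)
= (sel+((vld')')')·(sel·rdy'+sel)
= (sel+vld')·(sel·rdy'+sel)
= (sel+vld')·sel
= sel

sel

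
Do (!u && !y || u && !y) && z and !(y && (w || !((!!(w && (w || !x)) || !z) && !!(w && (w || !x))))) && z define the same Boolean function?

Yes

E1: (!u && !y || u && !y) && z
    = !y && z
E2: !(y && (w || !((!!(w && (w || !x)) || !z) && !!(w && (w || !x))))) && z
    = !(y && (w || !!!(w && (w || !x)))) && z
    = !(y && (w || !(w && (w || !x)))) && z
    = !(y && (w || !w)) && z
    = !y && z
Both reduce to !y && z, so they are equivalent.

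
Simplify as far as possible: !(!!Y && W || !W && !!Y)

!(!!Y && W || !W && !!Y)
= !!!Y   — distribution
= !Y   — double negation

!Y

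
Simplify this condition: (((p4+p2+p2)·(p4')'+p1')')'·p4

p4

(((p4+p2+p2)·(p4')'+p1')')'·p4
= (((p4+p2+p2)·p4+p1')')'·p4   [double negation]
= (((p4+p2)·p4+p1')')'·p4   [idempotence]
= ((p4+p1')')'·p4   [absorption]
= (p4+p1')·p4   [double negation]
= p4   [absorption]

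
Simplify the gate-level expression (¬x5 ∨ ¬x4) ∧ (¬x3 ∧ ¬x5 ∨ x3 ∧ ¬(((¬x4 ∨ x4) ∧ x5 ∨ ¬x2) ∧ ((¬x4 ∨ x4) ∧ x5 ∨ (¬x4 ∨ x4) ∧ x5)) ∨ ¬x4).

(¬x5 ∨ ¬x4) ∧ (¬x3 ∧ ¬x5 ∨ x3 ∧ ¬(((¬x4 ∨ x4) ∧ x5 ∨ ¬x2) ∧ ((¬x4 ∨ x4) ∧ x5 ∨ (¬x4 ∨ x4) ∧ x5)) ∨ ¬x4)
= (¬x5 ∨ ¬x4) ∧ (¬x3 ∧ ¬x5 ∨ x3 ∧ ¬(((¬x4 ∨ x4) ∧ x5 ∨ ¬x2) ∧ (¬x4 ∨ x4) ∧ x5) ∨ ¬x4)   [idempotence]
= (¬x5 ∨ ¬x4) ∧ (¬x3 ∧ ¬x5 ∨ x3 ∧ ¬((¬x4 ∨ x4) ∧ x5) ∨ ¬x4)   [absorption]
= (¬x5 ∨ ¬x4) ∧ (¬x3 ∧ ¬x5 ∨ x3 ∧ ¬x5 ∨ ¬x4)   [complement / identity]
= (¬x5 ∨ ¬x4) ∧ (¬x5 ∨ ¬x4)   [distribution]
= ¬x5 ∨ ¬x4   [idempotence]

¬x5 ∨ ¬x4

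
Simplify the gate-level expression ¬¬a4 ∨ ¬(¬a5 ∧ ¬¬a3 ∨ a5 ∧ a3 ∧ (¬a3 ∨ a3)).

a4 ∨ ¬a3

¬¬a4 ∨ ¬(¬a5 ∧ ¬¬a3 ∨ a5 ∧ a3 ∧ (¬a3 ∨ a3))
= ¬¬a4 ∨ ¬(¬a5 ∧ ¬¬a3 ∨ a5 ∧ a3)
= a4 ∨ ¬(¬a5 ∧ ¬¬a3 ∨ a5 ∧ a3)
= a4 ∨ ¬(¬a5 ∧ a3 ∨ a5 ∧ a3)
= a4 ∨ ¬a3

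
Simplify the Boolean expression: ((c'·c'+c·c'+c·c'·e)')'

((c'·c'+c·c'+c·c'·e)')'
= ((c'·c'+c·c')')'   — absorption
= ((c')')'   — distribution
= c'   — double negation

c'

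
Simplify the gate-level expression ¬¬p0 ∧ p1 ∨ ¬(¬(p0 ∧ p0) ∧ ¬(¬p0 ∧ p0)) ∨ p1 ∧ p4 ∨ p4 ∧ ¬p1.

p0 ∨ p4

¬¬p0 ∧ p1 ∨ ¬(¬(p0 ∧ p0) ∧ ¬(¬p0 ∧ p0)) ∨ p1 ∧ p4 ∨ p4 ∧ ¬p1
= ¬¬p0 ∧ p1 ∨ ¬(¬(p0 ∧ p0) ∧ ¬(¬p0 ∧ p0)) ∨ p4   (distribution)
= ¬¬p0 ∧ p1 ∨ p0 ∧ p0 ∨ ¬p0 ∧ p0 ∨ p4   (De Morgan)
= ¬¬p0 ∧ p1 ∨ p0 ∨ p4   (distribution)
= p0 ∧ p1 ∨ p0 ∨ p4   (double negation)
= p0 ∨ p4   (absorption)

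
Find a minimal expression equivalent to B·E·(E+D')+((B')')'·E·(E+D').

E

B·E·(E+D')+((B')')'·E·(E+D')
= B·E·(E+D')+B'·E·(E+D')   — double negation
= E·(E+D')   — distribution
= E   — absorption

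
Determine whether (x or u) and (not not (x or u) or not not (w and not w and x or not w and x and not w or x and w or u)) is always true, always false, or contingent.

(x or u) and (not not (x or u) or not not (w and not w and x or not w and x and not w or x and w or u))
= (x or u) and (not not (x or u) or not not (not w and x or x and w or u))   (distribution)
= (x or u) and (not not (x or u) or not not (x or u))   (distribution)
= (x or u) and not not (x or u)   (idempotence)
= (x or u) and (x or u)   (double negation)
= x or u   (idempotence)
This depends on u, x, so it is not a constant.

contingent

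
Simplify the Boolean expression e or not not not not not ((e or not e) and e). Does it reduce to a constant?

True

e or not not not not not ((e or not e) and e)
= e or not not not ((e or not e) and e)   [double negation]
= e or not not not e   [complement / identity]
= e or not e   [double negation]
= True   [complement]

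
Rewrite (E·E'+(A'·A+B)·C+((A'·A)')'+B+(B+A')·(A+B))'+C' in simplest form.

(E·E'+(A'·A+B)·C+((A'·A)')'+B+(B+A')·(A+B))'+C'
= (E·E'+(A'·A+B)·C+((A'·A)')'+B+A'·A+B)'+C'   (distribution)
= (E·E'+(A'·A+B)·C+A'·A+B+A'·A+B)'+C'   (double negation)
= ((A'·A+B)·C+A'·A+B+A'·A+B)'+C'   (complement / identity)
= ((A'·A+B)·C+A'·A+B)'+C'   (idempotence)
= (A'·A+B)'+C'   (absorption)
= B'+C'   (complement / identity)

B'+C'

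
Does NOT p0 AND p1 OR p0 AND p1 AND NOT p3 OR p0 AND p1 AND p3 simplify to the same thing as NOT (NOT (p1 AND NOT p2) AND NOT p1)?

Yes

E1: NOT p0 AND p1 OR p0 AND p1 AND NOT p3 OR p0 AND p1 AND p3
    = NOT p0 AND p1 OR p0 AND p1
    = p1
E2: NOT (NOT (p1 AND NOT p2) AND NOT p1)
    = p1 AND NOT p2 OR p1
    = p1
Both reduce to p1, so they are equivalent.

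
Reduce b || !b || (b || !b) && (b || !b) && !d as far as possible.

true

b || !b || (b || !b) && (b || !b) && !d
= b || !b || (b || !b) && !d
= b || !b
= true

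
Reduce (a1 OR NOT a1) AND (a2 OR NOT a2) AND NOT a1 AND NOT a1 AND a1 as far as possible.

FALSE

(a1 OR NOT a1) AND (a2 OR NOT a2) AND NOT a1 AND NOT a1 AND a1
= (a1 OR NOT a1) AND (a2 OR NOT a2) AND NOT a1 AND a1   (idempotence)
= (a2 OR NOT a2) AND NOT a1 AND a1   (complement / identity)
= NOT a1 AND a1   (complement / identity)
= FALSE   (complement)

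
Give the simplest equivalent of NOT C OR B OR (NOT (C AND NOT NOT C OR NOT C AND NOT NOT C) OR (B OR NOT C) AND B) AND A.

NOT C OR B OR (NOT (C AND NOT NOT C OR NOT C AND NOT NOT C) OR (B OR NOT C) AND B) AND A
= NOT C OR B OR (NOT (C AND NOT NOT C OR NOT C AND NOT NOT C) OR B) AND A   (absorption)
= NOT C OR B OR (NOT NOT NOT C OR B) AND A   (distribution)
= NOT C OR B OR (NOT C OR B) AND A   (double negation)
= NOT C OR B   (absorption)

NOT C OR B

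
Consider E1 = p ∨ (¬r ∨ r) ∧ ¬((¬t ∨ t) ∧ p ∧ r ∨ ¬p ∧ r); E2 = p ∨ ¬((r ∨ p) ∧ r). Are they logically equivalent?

Yes

E1: p ∨ (¬r ∨ r) ∧ ¬((¬t ∨ t) ∧ p ∧ r ∨ ¬p ∧ r)
    = p ∨ (¬r ∨ r) ∧ ¬(p ∧ r ∨ ¬p ∧ r)   (complement / identity)
    = p ∨ ¬(p ∧ r ∨ ¬p ∧ r)   (complement / identity)
    = p ∨ ¬r   (distribution)
E2: p ∨ ¬((r ∨ p) ∧ r)
    = p ∨ ¬r   (absorption)
Both reduce to p ∨ ¬r, so they are equivalent.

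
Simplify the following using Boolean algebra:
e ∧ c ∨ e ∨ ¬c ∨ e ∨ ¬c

e ∧ c ∨ e ∨ ¬c ∨ e ∨ ¬c
= e ∨ ¬c ∨ e ∨ ¬c
= e ∨ ¬c

e ∨ ¬c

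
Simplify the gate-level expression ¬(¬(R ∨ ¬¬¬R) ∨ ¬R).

¬(¬(R ∨ ¬¬¬R) ∨ ¬R)
= (R ∨ ¬¬¬R) ∧ R   (De Morgan)
= (R ∨ ¬R) ∧ R   (double negation)
= R   (complement / identity)

R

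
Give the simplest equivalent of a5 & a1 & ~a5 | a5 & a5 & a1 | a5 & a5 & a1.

a5 & a1

a5 & a1 & ~a5 | a5 & a5 & a1 | a5 & a5 & a1
= a5 & a1 & ~a5 | a5 & a5 & a1
= a5 & a1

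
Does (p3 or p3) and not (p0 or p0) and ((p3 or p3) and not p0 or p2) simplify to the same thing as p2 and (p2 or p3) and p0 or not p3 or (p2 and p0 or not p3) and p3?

No

E1: (p3 or p3) and not (p0 or p0) and ((p3 or p3) and not p0 or p2)
    = (p3 or p3) and not p0 and ((p3 or p3) and not p0 or p2)   [idempotence]
    = (p3 or p3) and not p0   [absorption]
    = p3 and not p0   [idempotence]
E2: p2 and (p2 or p3) and p0 or not p3 or (p2 and p0 or not p3) and p3
    = p2 and p0 or not p3 or (p2 and p0 or not p3) and p3   [absorption]
    = p2 and p0 or not p3   [absorption]
These differ: at p0=1, p2=1, p3=0, E1 = 0 but E2 = 1.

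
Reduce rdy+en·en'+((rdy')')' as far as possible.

rdy+en·en'+((rdy')')'
= rdy+en·en'+rdy'
= rdy+rdy'
= 1

1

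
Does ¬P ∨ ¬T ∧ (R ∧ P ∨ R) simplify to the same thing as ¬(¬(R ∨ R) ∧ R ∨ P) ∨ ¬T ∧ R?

Yes

E1: ¬P ∨ ¬T ∧ (R ∧ P ∨ R)
    = ¬P ∨ ¬T ∧ R   [absorption]
E2: ¬(¬(R ∨ R) ∧ R ∨ P) ∨ ¬T ∧ R
    = ¬(¬R ∧ R ∨ P) ∨ ¬T ∧ R   [idempotence]
    = ¬P ∨ ¬T ∧ R   [complement / identity]
Both reduce to ¬P ∨ ¬T ∧ R, so they are equivalent.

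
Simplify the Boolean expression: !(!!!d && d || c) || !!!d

!(!!!d && d || c) || !!!d
= !(!d && d || c) || !!!d   [double negation]
= !c || !!!d   [complement / identity]
= !c || !d   [double negation]

!c || !d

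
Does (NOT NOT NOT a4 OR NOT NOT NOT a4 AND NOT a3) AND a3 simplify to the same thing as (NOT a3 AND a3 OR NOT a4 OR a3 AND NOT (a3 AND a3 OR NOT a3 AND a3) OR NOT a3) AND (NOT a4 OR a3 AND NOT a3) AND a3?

E1: (NOT NOT NOT a4 OR NOT NOT NOT a4 AND NOT a3) AND a3
    = NOT NOT NOT a4 AND a3   — absorption
    = NOT a4 AND a3   — double negation
E2: (NOT a3 AND a3 OR NOT a4 OR a3 AND NOT (a3 AND a3 OR NOT a3 AND a3) OR NOT a3) AND (NOT a4 OR a3 AND NOT a3) AND a3
    = (NOT a4 OR a3 AND NOT (a3 AND a3 OR NOT a3 AND a3) OR NOT a3) AND (NOT a4 OR a3 AND NOT a3) AND a3   — complement / identity
    = (NOT a4 OR a3 AND NOT a3 OR NOT a3) AND (NOT a4 OR a3 AND NOT a3) AND a3   — distribution
    = (NOT a4 OR a3 AND NOT a3) AND a3   — absorption
    = NOT a4 AND a3   — complement / identity
Both reduce to NOT a4 AND a3, so they are equivalent.

Yes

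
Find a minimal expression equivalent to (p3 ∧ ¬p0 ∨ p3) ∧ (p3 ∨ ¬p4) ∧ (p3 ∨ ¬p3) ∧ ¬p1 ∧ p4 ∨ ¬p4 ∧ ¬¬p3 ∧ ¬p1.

p3 ∧ ¬p1

(p3 ∧ ¬p0 ∨ p3) ∧ (p3 ∨ ¬p4) ∧ (p3 ∨ ¬p3) ∧ ¬p1 ∧ p4 ∨ ¬p4 ∧ ¬¬p3 ∧ ¬p1
= (p3 ∧ ¬p0 ∨ p3) ∧ (p3 ∨ ¬p4) ∧ (p3 ∨ ¬p3) ∧ ¬p1 ∧ p4 ∨ ¬p4 ∧ p3 ∧ ¬p1   [double negation]
= p3 ∧ (p3 ∨ ¬p4) ∧ (p3 ∨ ¬p3) ∧ ¬p1 ∧ p4 ∨ ¬p4 ∧ p3 ∧ ¬p1   [absorption]
= p3 ∧ (p3 ∨ ¬p3) ∧ ¬p1 ∧ p4 ∨ ¬p4 ∧ p3 ∧ ¬p1   [absorption]
= p3 ∧ ¬p1 ∧ p4 ∨ ¬p4 ∧ p3 ∧ ¬p1   [complement / identity]
= p3 ∧ ¬p1   [distribution]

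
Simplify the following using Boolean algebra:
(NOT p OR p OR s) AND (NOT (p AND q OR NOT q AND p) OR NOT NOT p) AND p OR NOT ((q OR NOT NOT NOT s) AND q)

(NOT p OR p OR s) AND (NOT (p AND q OR NOT q AND p) OR NOT NOT p) AND p OR NOT ((q OR NOT NOT NOT s) AND q)
= (NOT p OR p OR s) AND (NOT (p AND q OR NOT q AND p) OR NOT NOT p) AND p OR NOT ((q OR NOT s) AND q)   [double negation]
= (NOT p OR p OR s) AND (NOT p OR NOT NOT p) AND p OR NOT ((q OR NOT s) AND q)   [distribution]
= (NOT p OR p OR s) AND (NOT p OR p) AND p OR NOT ((q OR NOT s) AND q)   [double negation]
= (NOT p OR p) AND p OR NOT ((q OR NOT s) AND q)   [absorption]
= (NOT p OR p) AND p OR NOT q   [absorption]
= p OR NOT q   [complement / identity]

p OR NOT q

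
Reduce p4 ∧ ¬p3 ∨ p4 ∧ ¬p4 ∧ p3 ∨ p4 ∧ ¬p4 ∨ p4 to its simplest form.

p4 ∧ ¬p3 ∨ p4 ∧ ¬p4 ∧ p3 ∨ p4 ∧ ¬p4 ∨ p4
= p4 ∧ ¬p3 ∨ p4 ∧ ¬p4 ∨ p4   [absorption]
= p4 ∧ ¬p3 ∨ p4   [complement / identity]
= p4   [absorption]

p4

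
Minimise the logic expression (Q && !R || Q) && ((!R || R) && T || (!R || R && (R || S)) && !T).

Q

(Q && !R || Q) && ((!R || R) && T || (!R || R && (R || S)) && !T)
= (Q && !R || Q) && ((!R || R) && T || (!R || R) && !T)
= (Q && !R || Q) && (!R || R)
= Q && !R || Q
= Q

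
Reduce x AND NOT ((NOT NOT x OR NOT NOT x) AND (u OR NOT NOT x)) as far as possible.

FALSE

x AND NOT ((NOT NOT x OR NOT NOT x) AND (u OR NOT NOT x))
= x AND NOT (NOT NOT x AND u OR NOT NOT x)   — distribution
= x AND NOT NOT NOT x   — absorption
= x AND NOT x   — double negation
= FALSE   — complement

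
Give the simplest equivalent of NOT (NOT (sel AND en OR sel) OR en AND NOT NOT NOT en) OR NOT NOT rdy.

sel OR rdy

NOT (NOT (sel AND en OR sel) OR en AND NOT NOT NOT en) OR NOT NOT rdy
= NOT (NOT sel OR en AND NOT NOT NOT en) OR NOT NOT rdy
= NOT (NOT sel OR en AND NOT NOT NOT en) OR rdy
= NOT (NOT sel OR en AND NOT en) OR rdy
= NOT NOT sel OR rdy
= sel OR rdy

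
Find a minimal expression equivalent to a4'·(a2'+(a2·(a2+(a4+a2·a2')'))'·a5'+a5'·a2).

a4'·(a2'+a5')

a4'·(a2'+(a2·(a2+(a4+a2·a2')'))'·a5'+a5'·a2)
= a4'·(a2'+(a2·(a2+a4'))'·a5'+a5'·a2)   — complement / identity
= a4'·(a2'+a2'·a5'+a5'·a2)   — absorption
= a4'·(a2'+a5')   — distribution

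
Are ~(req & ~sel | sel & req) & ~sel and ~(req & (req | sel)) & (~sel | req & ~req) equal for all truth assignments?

Yes

E1: ~(req & ~sel | sel & req) & ~sel
    = ~req & ~sel
E2: ~(req & (req | sel)) & (~sel | req & ~req)
    = ~req & (~sel | req & ~req)
    = ~req & ~sel
Both reduce to ~req & ~sel, so they are equivalent.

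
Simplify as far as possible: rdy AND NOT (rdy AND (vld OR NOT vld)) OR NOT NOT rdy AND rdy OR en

rdy AND NOT (rdy AND (vld OR NOT vld)) OR NOT NOT rdy AND rdy OR en
= rdy AND NOT rdy OR NOT NOT rdy AND rdy OR en
= rdy AND NOT rdy OR rdy AND rdy OR en
= rdy OR en

rdy OR en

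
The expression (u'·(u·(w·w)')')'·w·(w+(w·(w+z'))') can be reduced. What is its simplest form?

(u'·(u·(w·w)')')'·w·(w+(w·(w+z'))')
= (u'·(u·(w·w)')')'·w·(w+w')   [absorption]
= (u+u·(w·w)')·w·(w+w')   [De Morgan]
= (u+u·(w·w)')·w   [complement / identity]
= (u+u·w')·w   [idempotence]
= u·w   [absorption]

u·w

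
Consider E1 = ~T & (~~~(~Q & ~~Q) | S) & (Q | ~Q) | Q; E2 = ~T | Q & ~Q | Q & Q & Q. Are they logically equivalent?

Yes

E1: ~T & (~~~(~Q & ~~Q) | S) & (Q | ~Q) | Q
    = ~T & (~(~Q & ~~Q) | S) & (Q | ~Q) | Q   (double negation)
    = ~T & (Q | ~Q | S) & (Q | ~Q) | Q   (De Morgan)
    = ~T & (Q | ~Q) | Q   (absorption)
    = ~T | Q   (complement / identity)
E2: ~T | Q & ~Q | Q & Q & Q
    = ~T | Q & ~Q | Q & Q   (idempotence)
    = ~T | Q   (distribution)
Both reduce to ~T | Q, so they are equivalent.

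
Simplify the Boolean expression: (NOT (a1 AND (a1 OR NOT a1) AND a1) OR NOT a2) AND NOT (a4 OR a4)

(NOT (a1 AND (a1 OR NOT a1) AND a1) OR NOT a2) AND NOT (a4 OR a4)
= (NOT (a1 AND a1) OR NOT a2) AND NOT (a4 OR a4)
= (NOT a1 OR NOT a2) AND NOT (a4 OR a4)
= (NOT a1 OR NOT a2) AND NOT a4

(NOT a1 OR NOT a2) AND NOT a4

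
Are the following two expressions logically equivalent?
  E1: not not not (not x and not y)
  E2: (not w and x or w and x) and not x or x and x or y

Yes

E1: not not not (not x and not y)
    = not not (x or y)
    = x or y
E2: (not w and x or w and x) and not x or x and x or y
    = x and not x or x and x or y
    = x or y
Both reduce to x or y, so they are equivalent.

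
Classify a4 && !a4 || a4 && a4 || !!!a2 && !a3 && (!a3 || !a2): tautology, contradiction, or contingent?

a4 && !a4 || a4 && a4 || !!!a2 && !a3 && (!a3 || !a2)
= a4 || !!!a2 && !a3 && (!a3 || !a2)   — distribution
= a4 || !a2 && !a3 && (!a3 || !a2)   — double negation
= a4 || !a2 && !a3   — absorption
This depends on a2, a3, a4, so it is not a constant.

contingent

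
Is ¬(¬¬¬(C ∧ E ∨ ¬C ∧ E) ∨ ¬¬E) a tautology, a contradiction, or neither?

contradiction

¬(¬¬¬(C ∧ E ∨ ¬C ∧ E) ∨ ¬¬E)
= ¬(¬(C ∧ E ∨ ¬C ∧ E) ∨ ¬¬E)
= (C ∧ E ∨ ¬C ∧ E) ∧ ¬E
= E ∧ ¬E
= False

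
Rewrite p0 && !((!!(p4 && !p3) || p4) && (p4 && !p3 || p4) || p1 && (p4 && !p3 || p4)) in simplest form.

p0 && !((!!(p4 && !p3) || p4) && (p4 && !p3 || p4) || p1 && (p4 && !p3 || p4))
= p0 && !((!!(p4 && !p3) || p4 || p1) && (p4 && !p3 || p4))   (distribution)
= p0 && !((p4 && !p3 || p4 || p1) && (p4 && !p3 || p4))   (double negation)
= p0 && !(p4 && !p3 || p4)   (absorption)
= p0 && !p4   (absorption)

p0 && !p4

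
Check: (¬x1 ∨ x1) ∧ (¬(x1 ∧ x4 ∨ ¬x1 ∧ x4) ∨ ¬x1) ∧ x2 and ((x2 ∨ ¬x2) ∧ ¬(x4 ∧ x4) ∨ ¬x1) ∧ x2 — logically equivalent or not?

E1: (¬x1 ∨ x1) ∧ (¬(x1 ∧ x4 ∨ ¬x1 ∧ x4) ∨ ¬x1) ∧ x2
    = (¬(x1 ∧ x4 ∨ ¬x1 ∧ x4) ∨ ¬x1) ∧ x2   [complement / identity]
    = (¬x4 ∨ ¬x1) ∧ x2   [distribution]
E2: ((x2 ∨ ¬x2) ∧ ¬(x4 ∧ x4) ∨ ¬x1) ∧ x2
    = (¬(x4 ∧ x4) ∨ ¬x1) ∧ x2   [complement / identity]
    = (¬x4 ∨ ¬x1) ∧ x2   [idempotence]
Both reduce to (¬x4 ∨ ¬x1) ∧ x2, so they are equivalent.

Yes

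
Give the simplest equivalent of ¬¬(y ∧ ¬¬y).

¬¬(y ∧ ¬¬y)
= ¬¬(y ∧ y)   [double negation]
= ¬¬y   [idempotence]
= y   [double negation]

y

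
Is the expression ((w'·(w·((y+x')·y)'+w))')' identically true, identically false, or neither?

identically false

((w'·(w·((y+x')·y)'+w))')'
= ((w'·(w·y'+w))')'   [absorption]
= ((w'·w)')'   [absorption]
= w'·w   [double negation]
= 0   [complement]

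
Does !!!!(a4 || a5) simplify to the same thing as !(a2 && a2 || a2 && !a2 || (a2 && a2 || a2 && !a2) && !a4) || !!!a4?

E1: !!!!(a4 || a5)
    = !!(a4 || a5)   [double negation]
    = a4 || a5   [double negation]
E2: !(a2 && a2 || a2 && !a2 || (a2 && a2 || a2 && !a2) && !a4) || !!!a4
    = !(a2 && a2 || a2 && !a2) || !!!a4   [absorption]
    = !a2 || !!!a4   [distribution]
    = !a2 || !a4   [double negation]
These differ: at a2=1, a4=0, a5=0, E1 = 0 but E2 = 1.

No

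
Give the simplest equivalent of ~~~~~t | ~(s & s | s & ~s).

~t | ~s

~~~~~t | ~(s & s | s & ~s)
= ~~~t | ~(s & s | s & ~s)
= ~~~t | ~s
= ~t | ~s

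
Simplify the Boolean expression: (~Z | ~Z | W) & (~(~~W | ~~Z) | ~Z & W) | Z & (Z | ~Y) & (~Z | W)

(~Z | ~Z | W) & (~(~~W | ~~Z) | ~Z & W) | Z & (Z | ~Y) & (~Z | W)
= (~Z | ~Z | W) & (~(~~W | ~~Z) | ~Z & W) | Z & (~Z | W)   — absorption
= (~Z | ~Z | W) & (~W & ~Z | ~Z & W) | Z & (~Z | W)   — De Morgan
= (~Z | ~Z | W) & ~Z | Z & (~Z | W)   — distribution
= (~Z | W) & ~Z | Z & (~Z | W)   — idempotence
= ~Z | W   — distribution

~Z | W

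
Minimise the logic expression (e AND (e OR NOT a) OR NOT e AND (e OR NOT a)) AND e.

e

(e AND (e OR NOT a) OR NOT e AND (e OR NOT a)) AND e
= (e OR NOT a) AND e   — distribution
= e   — absorption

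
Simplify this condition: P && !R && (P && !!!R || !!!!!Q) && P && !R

P && !R && (P && !!!R || !!!!!Q) && P && !R
= P && !R && (P && !!!R || !!!Q) && P && !R   [double negation]
= P && !R && (P && !R || !!!Q) && P && !R   [double negation]
= P && !R && (P && !R || !Q) && P && !R   [double negation]
= P && !R && P && !R   [absorption]
= P && !R   [idempotence]

P && !R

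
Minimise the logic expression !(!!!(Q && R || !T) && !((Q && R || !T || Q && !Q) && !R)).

Q && R || !T

!(!!!(Q && R || !T) && !((Q && R || !T || Q && !Q) && !R))
= !!(Q && R || !T) || (Q && R || !T || Q && !Q) && !R   (De Morgan)
= Q && R || !T || (Q && R || !T || Q && !Q) && !R   (double negation)
= Q && R || !T || (Q && R || !T) && !R   (complement / identity)
= Q && R || !T   (absorption)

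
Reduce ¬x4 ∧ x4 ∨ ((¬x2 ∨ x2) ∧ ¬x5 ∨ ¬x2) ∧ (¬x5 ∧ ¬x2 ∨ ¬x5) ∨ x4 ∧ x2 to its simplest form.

¬x4 ∧ x4 ∨ ((¬x2 ∨ x2) ∧ ¬x5 ∨ ¬x2) ∧ (¬x5 ∧ ¬x2 ∨ ¬x5) ∨ x4 ∧ x2
= ((¬x2 ∨ x2) ∧ ¬x5 ∨ ¬x2) ∧ (¬x5 ∧ ¬x2 ∨ ¬x5) ∨ x4 ∧ x2   — complement / identity
= (¬x5 ∨ ¬x2) ∧ (¬x5 ∧ ¬x2 ∨ ¬x5) ∨ x4 ∧ x2   — complement / identity
= (¬x5 ∨ ¬x2) ∧ ¬x5 ∨ x4 ∧ x2   — absorption
= ¬x5 ∨ x4 ∧ x2   — absorption

¬x5 ∨ x4 ∧ x2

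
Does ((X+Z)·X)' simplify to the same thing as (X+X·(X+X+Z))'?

Yes

E1: ((X+Z)·X)'
    = X'   [absorption]
E2: (X+X·(X+X+Z))'
    = (X+X·(X+Z))'   [idempotence]
    = (X+X)'   [absorption]
    = X'   [idempotence]
Both reduce to X', so they are equivalent.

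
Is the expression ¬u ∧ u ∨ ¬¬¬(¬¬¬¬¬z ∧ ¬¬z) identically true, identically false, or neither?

¬u ∧ u ∨ ¬¬¬(¬¬¬¬¬z ∧ ¬¬z)
= ¬u ∧ u ∨ ¬¬¬(¬¬¬z ∧ ¬¬z)   (double negation)
= ¬u ∧ u ∨ ¬¬(¬¬z ∨ ¬z)   (De Morgan)
= ¬u ∧ u ∨ ¬¬(z ∨ ¬z)   (double negation)
= ¬¬(z ∨ ¬z)   (complement / identity)
= z ∨ ¬z   (double negation)
= True   (complement)

identically true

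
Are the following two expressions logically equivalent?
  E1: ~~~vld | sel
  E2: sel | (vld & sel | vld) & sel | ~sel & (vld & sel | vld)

No

E1: ~~~vld | sel
    = ~vld | sel   [double negation]
E2: sel | (vld & sel | vld) & sel | ~sel & (vld & sel | vld)
    = sel | vld & sel | vld   [distribution]
    = sel | vld   [absorption]
These differ: at sel=0, vld=0, E1 = 1 but E2 = 0.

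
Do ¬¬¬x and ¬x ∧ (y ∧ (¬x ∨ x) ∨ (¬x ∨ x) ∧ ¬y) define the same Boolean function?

E1: ¬¬¬x
    = ¬x   — double negation
E2: ¬x ∧ (y ∧ (¬x ∨ x) ∨ (¬x ∨ x) ∧ ¬y)
    = ¬x ∧ (¬x ∨ x)   — distribution
    = ¬x   — complement / identity
Both reduce to ¬x, so they are equivalent.

Yes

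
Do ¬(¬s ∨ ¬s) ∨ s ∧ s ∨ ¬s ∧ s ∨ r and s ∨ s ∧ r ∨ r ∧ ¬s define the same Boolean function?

E1: ¬(¬s ∨ ¬s) ∨ s ∧ s ∨ ¬s ∧ s ∨ r
    = s ∧ s ∨ s ∧ s ∨ ¬s ∧ s ∨ r   — De Morgan
    = s ∧ s ∨ ¬s ∧ s ∨ r   — idempotence
    = s ∨ r   — distribution
E2: s ∨ s ∧ r ∨ r ∧ ¬s
    = s ∨ r   — distribution
Both reduce to s ∨ r, so they are equivalent.

Yes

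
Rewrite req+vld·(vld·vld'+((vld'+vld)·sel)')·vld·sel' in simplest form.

req+vld·sel'

req+vld·(vld·vld'+((vld'+vld)·sel)')·vld·sel'
= req+vld·((vld'+vld)·sel)'·vld·sel'
= req+vld·sel'·vld·sel'
= req+vld·sel'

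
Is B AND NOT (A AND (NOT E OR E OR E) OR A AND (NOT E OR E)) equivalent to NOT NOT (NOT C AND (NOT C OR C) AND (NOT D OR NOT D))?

No

E1: B AND NOT (A AND (NOT E OR E OR E) OR A AND (NOT E OR E))
    = B AND NOT (A AND (NOT E OR E) OR A AND (NOT E OR E))   — idempotence
    = B AND NOT (A AND (NOT E OR E))   — idempotence
    = B AND NOT A   — complement / identity
E2: NOT NOT (NOT C AND (NOT C OR C) AND (NOT D OR NOT D))
    = NOT NOT (NOT C AND (NOT D OR NOT D))   — complement / identity
    = NOT C AND (NOT D OR NOT D)   — double negation
    = NOT C AND NOT D   — idempotence
These differ: at A=0, B=0, C=0, D=0, E=0, E1 = 0 but E2 = 1.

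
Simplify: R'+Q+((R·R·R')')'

R'+Q+((R·R·R')')'
= R'+Q+((R·R')')'   [idempotence]
= R'+Q+R·R'   [double negation]
= R'+Q   [complement / identity]

R'+Q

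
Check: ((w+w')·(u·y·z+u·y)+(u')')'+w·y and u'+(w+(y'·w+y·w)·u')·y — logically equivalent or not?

Yes

E1: ((w+w')·(u·y·z+u·y)+(u')')'+w·y
    = (u·y·z+u·y+(u')')'+w·y   [complement / identity]
    = (u·y·z+u·y+u)'+w·y   [double negation]
    = (u·y+u)'+w·y   [absorption]
    = u'+w·y   [absorption]
E2: u'+(w+(y'·w+y·w)·u')·y
    = u'+(w+w·u')·y   [distribution]
    = u'+w·y   [absorption]
Both reduce to u'+w·y, so they are equivalent.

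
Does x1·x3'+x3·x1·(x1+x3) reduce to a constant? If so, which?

no

x1·x3'+x3·x1·(x1+x3)
= x1·x3'+x3·x1   [absorption]
= x1   [distribution]
This depends on x1, so it is not a constant.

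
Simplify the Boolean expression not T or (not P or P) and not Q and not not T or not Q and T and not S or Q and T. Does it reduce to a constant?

True

not T or (not P or P) and not Q and not not T or not Q and T and not S or Q and T
= not T or not Q and not not T or not Q and T and not S or Q and T   (complement / identity)
= not T or not Q and T or not Q and T and not S or Q and T   (double negation)
= not T or not Q and T or Q and T   (absorption)
= not T or T   (distribution)
= True   (complement)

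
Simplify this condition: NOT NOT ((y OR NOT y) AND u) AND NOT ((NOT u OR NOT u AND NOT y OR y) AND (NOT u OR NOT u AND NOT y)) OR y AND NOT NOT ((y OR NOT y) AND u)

NOT NOT ((y OR NOT y) AND u) AND NOT ((NOT u OR NOT u AND NOT y OR y) AND (NOT u OR NOT u AND NOT y)) OR y AND NOT NOT ((y OR NOT y) AND u)
= (NOT ((NOT u OR NOT u AND NOT y OR y) AND (NOT u OR NOT u AND NOT y)) OR y) AND NOT NOT ((y OR NOT y) AND u)   [distribution]
= (NOT (NOT u OR NOT u AND NOT y) OR y) AND NOT NOT ((y OR NOT y) AND u)   [absorption]
= (NOT (NOT u OR NOT u AND NOT y) OR y) AND NOT NOT u   [complement / identity]
= (NOT NOT u OR y) AND NOT NOT u   [absorption]
= NOT NOT u   [absorption]
= u   [double negation]

u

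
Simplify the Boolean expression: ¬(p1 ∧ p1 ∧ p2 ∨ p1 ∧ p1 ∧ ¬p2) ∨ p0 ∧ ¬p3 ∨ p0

¬(p1 ∧ p1 ∧ p2 ∨ p1 ∧ p1 ∧ ¬p2) ∨ p0 ∧ ¬p3 ∨ p0
= ¬(p1 ∧ p1 ∧ p2 ∨ p1 ∧ p1 ∧ ¬p2) ∨ p0   [absorption]
= ¬(p1 ∧ p1) ∨ p0   [distribution]
= ¬p1 ∨ p0   [idempotence]

¬p1 ∨ p0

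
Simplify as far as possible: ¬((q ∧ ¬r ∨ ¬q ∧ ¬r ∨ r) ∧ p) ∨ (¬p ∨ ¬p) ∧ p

¬((q ∧ ¬r ∨ ¬q ∧ ¬r ∨ r) ∧ p) ∨ (¬p ∨ ¬p) ∧ p
= ¬((¬r ∨ r) ∧ p) ∨ (¬p ∨ ¬p) ∧ p   [distribution]
= ¬p ∨ (¬p ∨ ¬p) ∧ p   [complement / identity]
= ¬p ∨ ¬p ∧ p   [idempotence]
= ¬p   [complement / identity]

¬p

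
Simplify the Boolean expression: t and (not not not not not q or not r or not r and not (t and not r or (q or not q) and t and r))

t and (not not not not not q or not r or not r and not (t and not r or (q or not q) and t and r))
= t and (not not not not not q or not r or not r and not (t and not r or t and r))
= t and (not not not q or not r or not r and not (t and not r or t and r))
= t and (not not not q or not r or not r and not t)
= t and (not q or not r or not r and not t)
= t and (not q or not r)

t and (not q or not r)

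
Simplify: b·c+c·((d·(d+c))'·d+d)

(b+d)·c

b·c+c·((d·(d+c))'·d+d)
= b·c+c·(d'·d+d)   (absorption)
= b·c+c·d   (complement / identity)
= (b+d)·c   (distribution)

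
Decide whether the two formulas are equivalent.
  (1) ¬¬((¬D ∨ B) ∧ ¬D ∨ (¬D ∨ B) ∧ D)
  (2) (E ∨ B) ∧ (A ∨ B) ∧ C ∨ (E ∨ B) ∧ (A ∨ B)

E1: ¬¬((¬D ∨ B) ∧ ¬D ∨ (¬D ∨ B) ∧ D)
    = ¬¬(¬D ∨ B)
    = ¬D ∨ B
E2: (E ∨ B) ∧ (A ∨ B) ∧ C ∨ (E ∨ B) ∧ (A ∨ B)
    = (E ∨ B) ∧ (A ∨ B)
    = E ∧ A ∨ B
These differ: at A=0, B=0, C=0, D=0, E=0, E1 = 1 but E2 = 0.

No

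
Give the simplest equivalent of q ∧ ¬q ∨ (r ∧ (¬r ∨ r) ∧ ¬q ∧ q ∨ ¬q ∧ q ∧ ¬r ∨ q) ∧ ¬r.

q ∧ ¬q ∨ (r ∧ (¬r ∨ r) ∧ ¬q ∧ q ∨ ¬q ∧ q ∧ ¬r ∨ q) ∧ ¬r
= q ∧ ¬q ∨ (r ∧ ¬q ∧ q ∨ ¬q ∧ q ∧ ¬r ∨ q) ∧ ¬r
= q ∧ ¬q ∨ (¬q ∧ q ∨ q) ∧ ¬r
= q ∧ ¬q ∨ q ∧ ¬r
= q ∧ ¬r

q ∧ ¬r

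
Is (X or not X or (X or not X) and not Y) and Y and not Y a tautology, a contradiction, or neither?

contradiction

(X or not X or (X or not X) and not Y) and Y and not Y
= (X or not X) and Y and not Y
= Y and not Y
= False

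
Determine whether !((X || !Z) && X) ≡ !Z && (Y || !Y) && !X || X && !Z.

E1: !((X || !Z) && X)
    = !X   [absorption]
E2: !Z && (Y || !Y) && !X || X && !Z
    = !Z && !X || X && !Z   [complement / identity]
    = !Z   [distribution]
These differ: at X=0, Y=0, Z=1, E1 = 1 but E2 = 0.

No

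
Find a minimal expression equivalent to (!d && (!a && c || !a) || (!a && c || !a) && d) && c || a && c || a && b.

c || a && b

(!d && (!a && c || !a) || (!a && c || !a) && d) && c || a && c || a && b
= (!a && c || !a) && c || a && c || a && b   [distribution]
= !a && c || a && c || a && b   [absorption]
= c || a && b   [distribution]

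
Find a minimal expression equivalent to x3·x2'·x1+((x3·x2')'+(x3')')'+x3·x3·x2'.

x3·x2'

x3·x2'·x1+((x3·x2')'+(x3')')'+x3·x3·x2'
= x3·x2'·x1+x3·x2'·x3'+x3·x3·x2'   (De Morgan)
= x3·x2'·x1+x3·x2'   (distribution)
= x3·x2'   (absorption)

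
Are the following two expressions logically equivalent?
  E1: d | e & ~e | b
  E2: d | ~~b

Yes

E1: d | e & ~e | b
    = d | b   — complement / identity
E2: d | ~~b
    = d | b   — double negation
Both reduce to d | b, so they are equivalent.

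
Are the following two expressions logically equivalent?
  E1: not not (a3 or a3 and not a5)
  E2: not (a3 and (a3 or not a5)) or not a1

No

E1: not not (a3 or a3 and not a5)
    = not not a3   [absorption]
    = a3   [double negation]
E2: not (a3 and (a3 or not a5)) or not a1
    = not a3 or not a1   [absorption]
These differ: at a1=0, a3=0, a5=1, E1 = 0 but E2 = 1.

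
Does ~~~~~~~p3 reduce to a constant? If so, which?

no

~~~~~~~p3
= ~~~~~p3   — double negation
= ~~~p3   — double negation
= ~p3   — double negation
This depends on p3, so it is not a constant.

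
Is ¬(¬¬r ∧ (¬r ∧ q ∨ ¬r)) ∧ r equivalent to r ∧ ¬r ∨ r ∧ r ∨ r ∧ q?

E1: ¬(¬¬r ∧ (¬r ∧ q ∨ ¬r)) ∧ r
    = ¬(¬¬r ∧ ¬r) ∧ r   (absorption)
    = (¬r ∨ r) ∧ r   (De Morgan)
    = r   (complement / identity)
E2: r ∧ ¬r ∨ r ∧ r ∨ r ∧ q
    = r ∧ r ∨ r ∧ q   (complement / identity)
    = r ∨ r ∧ q   (idempotence)
    = r   (absorption)
Both reduce to r, so they are equivalent.

Yes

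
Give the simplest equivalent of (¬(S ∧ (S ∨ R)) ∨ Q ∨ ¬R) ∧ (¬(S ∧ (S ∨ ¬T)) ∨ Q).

¬S ∨ Q

(¬(S ∧ (S ∨ R)) ∨ Q ∨ ¬R) ∧ (¬(S ∧ (S ∨ ¬T)) ∨ Q)
= (¬(S ∧ (S ∨ R)) ∨ Q ∨ ¬R) ∧ (¬S ∨ Q)   (absorption)
= (¬S ∨ Q ∨ ¬R) ∧ (¬S ∨ Q)   (absorption)
= ¬S ∨ Q   (absorption)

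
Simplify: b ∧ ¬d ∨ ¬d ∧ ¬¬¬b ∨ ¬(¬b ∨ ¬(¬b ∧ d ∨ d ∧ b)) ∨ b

b ∧ ¬d ∨ ¬d ∧ ¬¬¬b ∨ ¬(¬b ∨ ¬(¬b ∧ d ∨ d ∧ b)) ∨ b
= b ∧ ¬d ∨ ¬d ∧ ¬b ∨ ¬(¬b ∨ ¬(¬b ∧ d ∨ d ∧ b)) ∨ b   [double negation]
= b ∧ ¬d ∨ ¬d ∧ ¬b ∨ ¬(¬b ∨ ¬d) ∨ b   [distribution]
= ¬d ∨ ¬(¬b ∨ ¬d) ∨ b   [distribution]
= ¬d ∨ b ∧ d ∨ b   [De Morgan]
= ¬d ∨ b   [absorption]

¬d ∨ b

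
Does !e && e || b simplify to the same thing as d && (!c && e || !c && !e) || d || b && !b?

E1: !e && e || b
    = b   (complement / identity)
E2: d && (!c && e || !c && !e) || d || b && !b
    = d && !c || d || b && !b   (distribution)
    = d || b && !b   (absorption)
    = d   (complement / identity)
These differ: at b=1, c=0, d=0, e=0, E1 = 1 but E2 = 0.

No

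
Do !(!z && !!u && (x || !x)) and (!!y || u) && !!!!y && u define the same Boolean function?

No

E1: !(!z && !!u && (x || !x))
    = !(!z && !!u)   — complement / identity
    = z || !u   — De Morgan
E2: (!!y || u) && !!!!y && u
    = (!!y || u) && !!y && u   — double negation
    = !!y && u   — absorption
    = y && u   — double negation
These differ: at u=0, x=0, y=1, z=1, E1 = 1 but E2 = 0.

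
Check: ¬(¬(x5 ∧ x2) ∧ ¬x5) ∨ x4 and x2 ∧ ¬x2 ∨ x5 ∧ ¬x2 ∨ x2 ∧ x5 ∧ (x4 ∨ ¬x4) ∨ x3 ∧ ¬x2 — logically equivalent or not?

No

E1: ¬(¬(x5 ∧ x2) ∧ ¬x5) ∨ x4
    = x5 ∧ x2 ∨ x5 ∨ x4   — De Morgan
    = x5 ∨ x4   — absorption
E2: x2 ∧ ¬x2 ∨ x5 ∧ ¬x2 ∨ x2 ∧ x5 ∧ (x4 ∨ ¬x4) ∨ x3 ∧ ¬x2
    = x2 ∧ ¬x2 ∨ x5 ∧ ¬x2 ∨ x2 ∧ x5 ∨ x3 ∧ ¬x2   — complement / identity
    = x5 ∧ ¬x2 ∨ x2 ∧ x5 ∨ x3 ∧ ¬x2   — complement / identity
    = x5 ∨ x3 ∧ ¬x2   — distribution
These differ: at x2=0, x3=0, x4=1, x5=0, E1 = 1 but E2 = 0.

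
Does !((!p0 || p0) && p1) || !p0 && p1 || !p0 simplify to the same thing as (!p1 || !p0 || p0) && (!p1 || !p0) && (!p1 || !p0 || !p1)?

Yes

E1: !((!p0 || p0) && p1) || !p0 && p1 || !p0
    = !p1 || !p0 && p1 || !p0
    = !p1 || !p0
E2: (!p1 || !p0 || p0) && (!p1 || !p0) && (!p1 || !p0 || !p1)
    = (!p1 || !p0 || p0) && (!p1 || !p0)
    = !p1 || !p0
Both reduce to !p1 || !p0, so they are equivalent.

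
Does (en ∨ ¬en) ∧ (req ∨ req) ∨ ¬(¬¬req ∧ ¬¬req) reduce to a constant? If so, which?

yes, True

(en ∨ ¬en) ∧ (req ∨ req) ∨ ¬(¬¬req ∧ ¬¬req)
= (en ∨ ¬en) ∧ req ∨ ¬(¬¬req ∧ ¬¬req)   (idempotence)
= req ∨ ¬(¬¬req ∧ ¬¬req)   (complement / identity)
= req ∨ ¬¬¬req   (idempotence)
= req ∨ ¬req   (double negation)
= True   (complement)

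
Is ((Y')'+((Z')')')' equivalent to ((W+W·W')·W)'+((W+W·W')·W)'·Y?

E1: ((Y')'+((Z')')')'
    = ((Y')'+Z')'
    = Y'·Z
E2: ((W+W·W')·W)'+((W+W·W')·W)'·Y
    = ((W+W·W')·W)'
    = (W·W)'
    = W'
These differ: at W=0, Y=1, Z=0, E1 = 0 but E2 = 1.

No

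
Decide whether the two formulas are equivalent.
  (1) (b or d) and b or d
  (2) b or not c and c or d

E1: (b or d) and b or d
    = b or d   [absorption]
E2: b or not c and c or d
    = b or d   [complement / identity]
Both reduce to b or d, so they are equivalent.

Yes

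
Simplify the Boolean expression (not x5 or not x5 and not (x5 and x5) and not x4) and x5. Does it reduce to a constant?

(not x5 or not x5 and not (x5 and x5) and not x4) and x5
= (not x5 or not x5 and not x5 and not x4) and x5   (idempotence)
= (not x5 or not x5 and not x4) and x5   (idempotence)
= not x5 and x5   (absorption)
= False   (complement)

False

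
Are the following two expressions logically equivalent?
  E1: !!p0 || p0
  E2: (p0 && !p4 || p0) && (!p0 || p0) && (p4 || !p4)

E1: !!p0 || p0
    = p0 || p0   (double negation)
    = p0   (idempotence)
E2: (p0 && !p4 || p0) && (!p0 || p0) && (p4 || !p4)
    = (p0 && !p4 || p0) && (p4 || !p4)   (complement / identity)
    = p0 && (p4 || !p4)   (absorption)
    = p0   (complement / identity)
Both reduce to p0, so they are equivalent.

Yes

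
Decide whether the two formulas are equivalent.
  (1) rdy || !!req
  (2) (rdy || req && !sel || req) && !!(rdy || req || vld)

Yes

E1: rdy || !!req
    = rdy || req   — double negation
E2: (rdy || req && !sel || req) && !!(rdy || req || vld)
    = (rdy || req) && !!(rdy || req || vld)   — absorption
    = (rdy || req) && (rdy || req || vld)   — double negation
    = rdy || req   — absorption
Both reduce to rdy || req, so they are equivalent.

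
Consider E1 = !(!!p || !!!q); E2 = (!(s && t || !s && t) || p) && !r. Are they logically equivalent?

E1: !(!!p || !!!q)
    = !(!!p || !q)
    = !p && q
E2: (!(s && t || !s && t) || p) && !r
    = (!t || p) && !r
These differ: at p=1, q=0, r=0, s=0, t=0, E1 = 0 but E2 = 1.

No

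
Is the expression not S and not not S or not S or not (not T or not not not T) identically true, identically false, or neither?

neither

not S and not not S or not S or not (not T or not not not T)
= not S and S or not S or not (not T or not not not T)   (double negation)
= not S and S or not S or not (not T or not T)   (double negation)
= not S or not (not T or not T)   (complement / identity)
= not S or not not T   (idempotence)
= not S or T   (double negation)
This depends on S, T, so it is not a constant.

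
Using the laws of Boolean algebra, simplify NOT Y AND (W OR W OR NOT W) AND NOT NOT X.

NOT Y AND X

NOT Y AND (W OR W OR NOT W) AND NOT NOT X
= NOT Y AND (W OR W OR NOT W) AND X   — double negation
= NOT Y AND (W OR NOT W) AND X   — idempotence
= NOT Y AND X   — complement / identity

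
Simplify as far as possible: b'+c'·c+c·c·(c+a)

b'+c

b'+c'·c+c·c·(c+a)
= b'+c'·c+c·(c+a)   [idempotence]
= b'+c'·c+c   [absorption]
= b'+c   [complement / identity]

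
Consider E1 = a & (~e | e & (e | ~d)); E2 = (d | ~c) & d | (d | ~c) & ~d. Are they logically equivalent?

No

E1: a & (~e | e & (e | ~d))
    = a & (~e | e)   (absorption)
    = a   (complement / identity)
E2: (d | ~c) & d | (d | ~c) & ~d
    = d | ~c   (distribution)
These differ: at a=0, c=0, d=0, e=0, E1 = 0 but E2 = 1.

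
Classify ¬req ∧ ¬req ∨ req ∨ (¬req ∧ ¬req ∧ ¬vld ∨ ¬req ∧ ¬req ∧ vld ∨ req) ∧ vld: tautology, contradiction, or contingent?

¬req ∧ ¬req ∨ req ∨ (¬req ∧ ¬req ∧ ¬vld ∨ ¬req ∧ ¬req ∧ vld ∨ req) ∧ vld
= ¬req ∧ ¬req ∨ req ∨ (¬req ∧ ¬req ∨ req) ∧ vld   — distribution
= ¬req ∧ ¬req ∨ req   — absorption
= ¬req ∨ req   — idempotence
= True   — complement

tautology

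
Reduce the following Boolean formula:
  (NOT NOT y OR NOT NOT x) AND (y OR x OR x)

(NOT NOT y OR NOT NOT x) AND (y OR x OR x)
= (NOT NOT y OR x) AND (y OR x OR x)   — double negation
= (NOT NOT y OR x) AND (y OR x)   — idempotence
= (y OR x) AND (y OR x)   — double negation
= y OR x   — idempotence

y OR x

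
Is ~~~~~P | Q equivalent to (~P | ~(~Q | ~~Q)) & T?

No

E1: ~~~~~P | Q
    = ~~~P | Q   [double negation]
    = ~P | Q   [double negation]
E2: (~P | ~(~Q | ~~Q)) & T
    = (~P | Q & ~Q) & T   [De Morgan]
    = ~P & T   [complement / identity]
These differ: at P=0, Q=1, T=0, E1 = 1 but E2 = 0.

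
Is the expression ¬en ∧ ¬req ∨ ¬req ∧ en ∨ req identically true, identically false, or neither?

¬en ∧ ¬req ∨ ¬req ∧ en ∨ req
= (¬en ∨ en) ∧ ¬req ∨ req   [distribution]
= ¬req ∨ req   [complement / identity]
= True   [complement]

identically true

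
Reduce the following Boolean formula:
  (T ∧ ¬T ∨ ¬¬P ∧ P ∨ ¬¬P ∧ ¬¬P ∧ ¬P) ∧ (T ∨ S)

(T ∧ ¬T ∨ ¬¬P ∧ P ∨ ¬¬P ∧ ¬¬P ∧ ¬P) ∧ (T ∨ S)
= (¬¬P ∧ P ∨ ¬¬P ∧ ¬¬P ∧ ¬P) ∧ (T ∨ S)   — complement / identity
= (¬¬P ∧ P ∨ ¬¬P ∧ ¬P) ∧ (T ∨ S)   — idempotence
= ¬¬P ∧ (T ∨ S)   — distribution
= P ∧ (T ∨ S)   — double negation

P ∧ (T ∨ S)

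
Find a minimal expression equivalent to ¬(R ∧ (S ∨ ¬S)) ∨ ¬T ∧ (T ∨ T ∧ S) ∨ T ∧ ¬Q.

¬(R ∧ (S ∨ ¬S)) ∨ ¬T ∧ (T ∨ T ∧ S) ∨ T ∧ ¬Q
= ¬(R ∧ (S ∨ ¬S)) ∨ ¬T ∧ T ∨ T ∧ ¬Q   (absorption)
= ¬R ∨ ¬T ∧ T ∨ T ∧ ¬Q   (complement / identity)
= ¬R ∨ T ∧ ¬Q   (complement / identity)

¬R ∨ T ∧ ¬Q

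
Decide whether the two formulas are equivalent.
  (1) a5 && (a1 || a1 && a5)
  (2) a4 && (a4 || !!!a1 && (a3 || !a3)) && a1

No

E1: a5 && (a1 || a1 && a5)
    = a5 && a1   [absorption]
E2: a4 && (a4 || !!!a1 && (a3 || !a3)) && a1
    = a4 && (a4 || !!!a1) && a1   [complement / identity]
    = a4 && (a4 || !a1) && a1   [double negation]
    = a4 && a1   [absorption]
These differ: at a1=1, a3=0, a4=1, a5=0, E1 = 0 but E2 = 1.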